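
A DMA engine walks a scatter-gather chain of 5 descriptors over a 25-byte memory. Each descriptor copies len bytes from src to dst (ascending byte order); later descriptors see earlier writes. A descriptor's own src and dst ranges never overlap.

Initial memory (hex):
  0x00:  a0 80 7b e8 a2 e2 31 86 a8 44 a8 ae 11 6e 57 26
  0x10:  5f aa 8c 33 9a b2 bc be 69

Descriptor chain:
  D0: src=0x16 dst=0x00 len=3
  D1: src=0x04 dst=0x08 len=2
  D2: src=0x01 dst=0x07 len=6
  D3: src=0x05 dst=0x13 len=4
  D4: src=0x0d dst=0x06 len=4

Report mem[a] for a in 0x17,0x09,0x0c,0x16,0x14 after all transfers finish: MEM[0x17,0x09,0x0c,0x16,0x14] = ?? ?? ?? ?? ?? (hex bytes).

MEM[0x17,0x09,0x0c,0x16,0x14] = be 5f 31 69 31

[0] 0x16->0x00 len=3 : bc be 69
[1] 0x04->0x08 len=2 : a2 e2
[2] 0x01->0x07 len=6 : be 69 e8 a2 e2 31
[3] 0x05->0x13 len=4 : e2 31 be 69
[4] 0x0d->0x06 len=4 : 6e 57 26 5f
query mem[0x17]=0xbe, mem[0x09]=0x5f, mem[0x0c]=0x31, mem[0x16]=0x69, mem[0x14]=0x31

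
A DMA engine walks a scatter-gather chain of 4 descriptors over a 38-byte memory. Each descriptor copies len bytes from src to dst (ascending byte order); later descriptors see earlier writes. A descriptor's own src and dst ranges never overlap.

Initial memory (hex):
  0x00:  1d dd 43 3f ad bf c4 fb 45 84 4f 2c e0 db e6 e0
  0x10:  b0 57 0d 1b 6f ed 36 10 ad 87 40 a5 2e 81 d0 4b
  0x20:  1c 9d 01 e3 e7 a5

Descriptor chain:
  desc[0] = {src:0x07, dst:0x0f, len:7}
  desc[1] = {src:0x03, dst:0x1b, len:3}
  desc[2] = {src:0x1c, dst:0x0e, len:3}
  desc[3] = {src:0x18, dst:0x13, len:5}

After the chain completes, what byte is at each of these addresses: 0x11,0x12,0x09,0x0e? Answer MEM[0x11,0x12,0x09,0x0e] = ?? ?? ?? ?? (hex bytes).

MEM[0x11,0x12,0x09,0x0e] = 84 4f 84 ad

  after D0: wrote 7B at 0x0f = fb45844f2ce0db
  after D1: wrote 3B at 0x1b = 3fadbf
  after D2: wrote 3B at 0x0e = adbfd0
  after D3: wrote 5B at 0x13 = ad87403fad
query mem[0x11]=0x84, mem[0x12]=0x4f, mem[0x09]=0x84, mem[0x0e]=0xad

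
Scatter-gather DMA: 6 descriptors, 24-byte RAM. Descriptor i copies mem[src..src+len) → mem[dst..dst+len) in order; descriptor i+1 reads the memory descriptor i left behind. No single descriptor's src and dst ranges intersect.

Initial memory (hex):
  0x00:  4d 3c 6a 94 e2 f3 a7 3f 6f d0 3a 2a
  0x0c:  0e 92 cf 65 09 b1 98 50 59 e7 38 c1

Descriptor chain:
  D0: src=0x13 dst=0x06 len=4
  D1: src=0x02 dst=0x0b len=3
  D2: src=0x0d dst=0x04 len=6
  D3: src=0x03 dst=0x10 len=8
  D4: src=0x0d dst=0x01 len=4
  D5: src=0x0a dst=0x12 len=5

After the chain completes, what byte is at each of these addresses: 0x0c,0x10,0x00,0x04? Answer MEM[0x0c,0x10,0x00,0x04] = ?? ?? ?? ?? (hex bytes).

MEM[0x0c,0x10,0x00,0x04] = 94 94 4d 94

D0: mem[0x06..0x09] <- [50 59 e7 38]
D1: mem[0x0b..0x0d] <- [6a 94 e2]
D2: mem[0x04..0x09] <- [e2 cf 65 09 b1 98]
D3: mem[0x10..0x17] <- [94 e2 cf 65 09 b1 98 3a]
D4: mem[0x01..0x04] <- [e2 cf 65 94]
D5: mem[0x12..0x16] <- [3a 6a 94 e2 cf]
query mem[0x0c]=0x94, mem[0x10]=0x94, mem[0x00]=0x4d, mem[0x04]=0x94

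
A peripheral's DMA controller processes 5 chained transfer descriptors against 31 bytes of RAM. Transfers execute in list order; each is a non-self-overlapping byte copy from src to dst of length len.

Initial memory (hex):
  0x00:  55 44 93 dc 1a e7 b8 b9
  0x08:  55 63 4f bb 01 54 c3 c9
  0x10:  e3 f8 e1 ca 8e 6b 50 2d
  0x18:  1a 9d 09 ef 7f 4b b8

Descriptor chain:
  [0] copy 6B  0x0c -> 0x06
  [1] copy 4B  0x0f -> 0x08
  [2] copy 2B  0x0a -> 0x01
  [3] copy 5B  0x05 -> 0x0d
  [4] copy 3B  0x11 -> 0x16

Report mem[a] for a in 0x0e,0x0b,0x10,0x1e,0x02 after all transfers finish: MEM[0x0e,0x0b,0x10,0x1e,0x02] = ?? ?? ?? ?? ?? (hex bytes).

#0 dst[0x06+6] := {0x01,0x54,0xc3,0xc9,0xe3,0xf8}
#1 dst[0x08+4] := {0xc9,0xe3,0xf8,0xe1}
#2 dst[0x01+2] := {0xf8,0xe1}
#3 dst[0x0d+5] := {0xe7,0x01,0x54,0xc9,0xe3}
#4 dst[0x16+3] := {0xe3,0xe1,0xca}
query mem[0x0e]=0x01, mem[0x0b]=0xe1, mem[0x10]=0xc9, mem[0x1e]=0xb8, mem[0x02]=0xe1

MEM[0x0e,0x0b,0x10,0x1e,0x02] = 01 e1 c9 b8 e1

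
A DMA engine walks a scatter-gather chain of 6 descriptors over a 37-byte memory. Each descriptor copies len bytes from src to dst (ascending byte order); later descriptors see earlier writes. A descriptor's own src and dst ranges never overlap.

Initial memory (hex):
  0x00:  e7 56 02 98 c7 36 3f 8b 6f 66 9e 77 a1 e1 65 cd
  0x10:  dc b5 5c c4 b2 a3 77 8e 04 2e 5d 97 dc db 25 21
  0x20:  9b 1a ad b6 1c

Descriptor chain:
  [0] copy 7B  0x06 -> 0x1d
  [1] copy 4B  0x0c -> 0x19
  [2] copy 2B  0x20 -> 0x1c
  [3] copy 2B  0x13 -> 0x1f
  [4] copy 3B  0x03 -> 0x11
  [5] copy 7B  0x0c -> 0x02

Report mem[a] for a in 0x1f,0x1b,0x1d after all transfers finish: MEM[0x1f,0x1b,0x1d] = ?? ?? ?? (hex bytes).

MEM[0x1f,0x1b,0x1d] = c4 65 9e

D0: mem[0x1d..0x23] <- [3f 8b 6f 66 9e 77 a1]
D1: mem[0x19..0x1c] <- [a1 e1 65 cd]
D2: mem[0x1c..0x1d] <- [66 9e]
D3: mem[0x1f..0x20] <- [c4 b2]
D4: mem[0x11..0x13] <- [98 c7 36]
D5: mem[0x02..0x08] <- [a1 e1 65 cd dc 98 c7]
query mem[0x1f]=0xc4, mem[0x1b]=0x65, mem[0x1d]=0x9e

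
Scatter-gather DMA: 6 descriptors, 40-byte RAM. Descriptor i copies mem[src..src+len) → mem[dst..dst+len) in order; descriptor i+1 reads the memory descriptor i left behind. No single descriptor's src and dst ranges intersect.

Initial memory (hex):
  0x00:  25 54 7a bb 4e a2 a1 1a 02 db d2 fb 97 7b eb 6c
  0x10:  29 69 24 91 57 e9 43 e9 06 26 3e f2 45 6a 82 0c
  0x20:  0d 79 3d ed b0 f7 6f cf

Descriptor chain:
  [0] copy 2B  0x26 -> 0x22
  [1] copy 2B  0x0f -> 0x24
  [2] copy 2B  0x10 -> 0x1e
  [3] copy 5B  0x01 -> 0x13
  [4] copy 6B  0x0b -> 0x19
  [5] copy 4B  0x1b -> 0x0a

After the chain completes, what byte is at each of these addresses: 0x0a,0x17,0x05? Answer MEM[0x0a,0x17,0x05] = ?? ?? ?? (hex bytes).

#0 dst[0x22+2] := {0x6f,0xcf}
#1 dst[0x24+2] := {0x6c,0x29}
#2 dst[0x1e+2] := {0x29,0x69}
#3 dst[0x13+5] := {0x54,0x7a,0xbb,0x4e,0xa2}
#4 dst[0x19+6] := {0xfb,0x97,0x7b,0xeb,0x6c,0x29}
#5 dst[0x0a+4] := {0x7b,0xeb,0x6c,0x29}
query mem[0x0a]=0x7b, mem[0x17]=0xa2, mem[0x05]=0xa2

MEM[0x0a,0x17,0x05] = 7b a2 a2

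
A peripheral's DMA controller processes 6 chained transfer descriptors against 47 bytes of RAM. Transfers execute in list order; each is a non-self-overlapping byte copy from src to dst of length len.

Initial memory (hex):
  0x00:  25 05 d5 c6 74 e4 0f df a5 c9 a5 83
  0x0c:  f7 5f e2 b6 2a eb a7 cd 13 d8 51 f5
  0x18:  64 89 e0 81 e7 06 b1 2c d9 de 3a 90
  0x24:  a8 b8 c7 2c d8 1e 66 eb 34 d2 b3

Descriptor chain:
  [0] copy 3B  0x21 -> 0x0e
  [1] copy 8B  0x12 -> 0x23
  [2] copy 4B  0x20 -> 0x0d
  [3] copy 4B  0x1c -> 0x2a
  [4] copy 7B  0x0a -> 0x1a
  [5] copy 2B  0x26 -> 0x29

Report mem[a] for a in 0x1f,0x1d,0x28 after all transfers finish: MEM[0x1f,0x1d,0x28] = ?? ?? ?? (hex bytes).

[0] 0x21->0x0e len=3 : de 3a 90
[1] 0x12->0x23 len=8 : a7 cd 13 d8 51 f5 64 89
[2] 0x20->0x0d len=4 : d9 de 3a a7
[3] 0x1c->0x2a len=4 : e7 06 b1 2c
[4] 0x0a->0x1a len=7 : a5 83 f7 d9 de 3a a7
[5] 0x26->0x29 len=2 : d8 51
query mem[0x1f]=0x3a, mem[0x1d]=0xd9, mem[0x28]=0xf5

MEM[0x1f,0x1d,0x28] = 3a d9 f5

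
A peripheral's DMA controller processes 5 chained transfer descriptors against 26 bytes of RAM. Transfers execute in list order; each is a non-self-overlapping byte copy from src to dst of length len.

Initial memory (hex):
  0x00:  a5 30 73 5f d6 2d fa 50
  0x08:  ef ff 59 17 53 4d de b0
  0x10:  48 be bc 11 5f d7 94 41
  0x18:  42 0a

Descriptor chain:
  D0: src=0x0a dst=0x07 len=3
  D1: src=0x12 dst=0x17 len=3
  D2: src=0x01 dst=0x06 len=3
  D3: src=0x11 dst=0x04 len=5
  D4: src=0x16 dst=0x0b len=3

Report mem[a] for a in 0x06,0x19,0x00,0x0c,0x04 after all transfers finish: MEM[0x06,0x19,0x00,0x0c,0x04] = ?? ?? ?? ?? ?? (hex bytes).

MEM[0x06,0x19,0x00,0x0c,0x04] = 11 5f a5 bc be

  after D0: wrote 3B at 0x07 = 591753
  after D1: wrote 3B at 0x17 = bc115f
  after D2: wrote 3B at 0x06 = 30735f
  after D3: wrote 5B at 0x04 = bebc115fd7
  after D4: wrote 3B at 0x0b = 94bc11
query mem[0x06]=0x11, mem[0x19]=0x5f, mem[0x00]=0xa5, mem[0x0c]=0xbc, mem[0x04]=0xbe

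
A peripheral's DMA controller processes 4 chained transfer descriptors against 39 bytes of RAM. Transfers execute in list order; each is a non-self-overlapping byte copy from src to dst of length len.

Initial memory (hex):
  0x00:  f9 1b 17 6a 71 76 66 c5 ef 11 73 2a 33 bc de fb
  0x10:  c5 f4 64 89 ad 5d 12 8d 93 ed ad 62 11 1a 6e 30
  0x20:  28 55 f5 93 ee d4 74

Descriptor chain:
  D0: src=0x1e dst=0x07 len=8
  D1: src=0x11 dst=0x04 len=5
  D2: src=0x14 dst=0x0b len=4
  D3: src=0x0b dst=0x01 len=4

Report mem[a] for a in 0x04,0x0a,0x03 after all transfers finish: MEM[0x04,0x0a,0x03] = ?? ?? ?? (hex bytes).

[0] 0x1e->0x07 len=8 : 6e 30 28 55 f5 93 ee d4
[1] 0x11->0x04 len=5 : f4 64 89 ad 5d
[2] 0x14->0x0b len=4 : ad 5d 12 8d
[3] 0x0b->0x01 len=4 : ad 5d 12 8d
query mem[0x04]=0x8d, mem[0x0a]=0x55, mem[0x03]=0x12

MEM[0x04,0x0a,0x03] = 8d 55 12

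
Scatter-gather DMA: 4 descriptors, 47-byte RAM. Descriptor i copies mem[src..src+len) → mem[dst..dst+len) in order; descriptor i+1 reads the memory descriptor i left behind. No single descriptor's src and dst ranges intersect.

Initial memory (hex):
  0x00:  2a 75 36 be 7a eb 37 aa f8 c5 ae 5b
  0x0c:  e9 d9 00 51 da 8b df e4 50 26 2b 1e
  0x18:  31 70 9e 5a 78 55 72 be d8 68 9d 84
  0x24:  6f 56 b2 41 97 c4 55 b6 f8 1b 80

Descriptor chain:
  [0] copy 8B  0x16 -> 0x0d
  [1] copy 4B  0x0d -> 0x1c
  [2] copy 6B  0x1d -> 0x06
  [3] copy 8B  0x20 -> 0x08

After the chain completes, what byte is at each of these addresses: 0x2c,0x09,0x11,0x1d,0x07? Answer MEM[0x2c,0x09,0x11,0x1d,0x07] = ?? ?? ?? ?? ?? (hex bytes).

#0 dst[0x0d+8] := {0x2b,0x1e,0x31,0x70,0x9e,0x5a,0x78,0x55}
#1 dst[0x1c+4] := {0x2b,0x1e,0x31,0x70}
#2 dst[0x06+6] := {0x1e,0x31,0x70,0xd8,0x68,0x9d}
#3 dst[0x08+8] := {0xd8,0x68,0x9d,0x84,0x6f,0x56,0xb2,0x41}
query mem[0x2c]=0xf8, mem[0x09]=0x68, mem[0x11]=0x9e, mem[0x1d]=0x1e, mem[0x07]=0x31

MEM[0x2c,0x09,0x11,0x1d,0x07] = f8 68 9e 1e 31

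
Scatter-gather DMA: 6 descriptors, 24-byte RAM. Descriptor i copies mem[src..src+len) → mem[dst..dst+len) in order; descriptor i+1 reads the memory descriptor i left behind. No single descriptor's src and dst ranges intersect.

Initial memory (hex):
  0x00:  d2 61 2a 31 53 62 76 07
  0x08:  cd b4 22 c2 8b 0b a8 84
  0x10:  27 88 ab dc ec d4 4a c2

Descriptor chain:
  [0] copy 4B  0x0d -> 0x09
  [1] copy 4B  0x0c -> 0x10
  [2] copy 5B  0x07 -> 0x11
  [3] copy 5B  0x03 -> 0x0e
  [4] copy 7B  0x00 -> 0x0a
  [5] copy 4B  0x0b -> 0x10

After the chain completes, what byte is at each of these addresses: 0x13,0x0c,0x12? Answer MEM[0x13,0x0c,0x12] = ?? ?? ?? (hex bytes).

MEM[0x13,0x0c,0x12] = 53 2a 31

D0: mem[0x09..0x0c] <- [0b a8 84 27]
D1: mem[0x10..0x13] <- [27 0b a8 84]
D2: mem[0x11..0x15] <- [07 cd 0b a8 84]
D3: mem[0x0e..0x12] <- [31 53 62 76 07]
D4: mem[0x0a..0x10] <- [d2 61 2a 31 53 62 76]
D5: mem[0x10..0x13] <- [61 2a 31 53]
query mem[0x13]=0x53, mem[0x0c]=0x2a, mem[0x12]=0x31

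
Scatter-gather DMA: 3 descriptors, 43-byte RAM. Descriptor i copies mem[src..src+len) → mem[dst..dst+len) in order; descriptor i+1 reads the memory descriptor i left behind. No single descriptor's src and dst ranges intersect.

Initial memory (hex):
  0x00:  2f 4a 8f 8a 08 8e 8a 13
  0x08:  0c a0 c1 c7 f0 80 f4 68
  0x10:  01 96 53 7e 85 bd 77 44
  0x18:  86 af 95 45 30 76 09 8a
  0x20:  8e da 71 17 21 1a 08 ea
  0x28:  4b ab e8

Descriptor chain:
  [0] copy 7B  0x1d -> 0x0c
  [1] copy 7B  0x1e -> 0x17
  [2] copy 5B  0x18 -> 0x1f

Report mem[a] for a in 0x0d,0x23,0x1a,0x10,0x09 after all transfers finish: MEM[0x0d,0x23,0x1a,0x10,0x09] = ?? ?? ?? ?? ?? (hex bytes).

MEM[0x0d,0x23,0x1a,0x10,0x09] = 09 17 da da a0

  after D0: wrote 7B at 0x0c = 76098a8eda7117
  after D1: wrote 7B at 0x17 = 098a8eda711721
  after D2: wrote 5B at 0x1f = 8a8eda7117
query mem[0x0d]=0x09, mem[0x23]=0x17, mem[0x1a]=0xda, mem[0x10]=0xda, mem[0x09]=0xa0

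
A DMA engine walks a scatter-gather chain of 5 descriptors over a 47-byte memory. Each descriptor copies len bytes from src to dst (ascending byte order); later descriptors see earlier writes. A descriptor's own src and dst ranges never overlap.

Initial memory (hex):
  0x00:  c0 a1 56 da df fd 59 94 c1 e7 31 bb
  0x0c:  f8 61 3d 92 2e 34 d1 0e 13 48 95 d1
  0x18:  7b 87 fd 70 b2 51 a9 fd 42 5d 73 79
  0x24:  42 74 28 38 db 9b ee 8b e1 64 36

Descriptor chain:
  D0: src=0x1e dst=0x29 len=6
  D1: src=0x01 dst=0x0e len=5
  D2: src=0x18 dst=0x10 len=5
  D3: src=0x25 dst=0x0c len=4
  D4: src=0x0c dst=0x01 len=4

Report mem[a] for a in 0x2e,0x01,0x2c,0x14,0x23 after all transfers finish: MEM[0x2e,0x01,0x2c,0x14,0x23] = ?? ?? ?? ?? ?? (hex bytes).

MEM[0x2e,0x01,0x2c,0x14,0x23] = 79 74 5d b2 79

[0] 0x1e->0x29 len=6 : a9 fd 42 5d 73 79
[1] 0x01->0x0e len=5 : a1 56 da df fd
[2] 0x18->0x10 len=5 : 7b 87 fd 70 b2
[3] 0x25->0x0c len=4 : 74 28 38 db
[4] 0x0c->0x01 len=4 : 74 28 38 db
query mem[0x2e]=0x79, mem[0x01]=0x74, mem[0x2c]=0x5d, mem[0x14]=0xb2, mem[0x23]=0x79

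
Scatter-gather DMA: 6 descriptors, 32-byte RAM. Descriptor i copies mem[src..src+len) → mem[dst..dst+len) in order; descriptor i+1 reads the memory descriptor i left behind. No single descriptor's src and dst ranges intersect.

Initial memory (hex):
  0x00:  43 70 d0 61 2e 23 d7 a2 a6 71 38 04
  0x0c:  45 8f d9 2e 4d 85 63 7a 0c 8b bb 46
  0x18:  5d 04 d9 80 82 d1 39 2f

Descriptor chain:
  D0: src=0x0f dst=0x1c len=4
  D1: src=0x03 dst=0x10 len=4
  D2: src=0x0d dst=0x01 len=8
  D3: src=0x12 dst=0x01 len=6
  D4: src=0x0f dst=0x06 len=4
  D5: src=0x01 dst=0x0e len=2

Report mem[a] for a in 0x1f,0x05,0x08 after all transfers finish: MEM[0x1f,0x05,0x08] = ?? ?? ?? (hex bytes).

MEM[0x1f,0x05,0x08] = 63 bb 2e

D0: mem[0x1c..0x1f] <- [2e 4d 85 63]
D1: mem[0x10..0x13] <- [61 2e 23 d7]
D2: mem[0x01..0x08] <- [8f d9 2e 61 2e 23 d7 0c]
D3: mem[0x01..0x06] <- [23 d7 0c 8b bb 46]
D4: mem[0x06..0x09] <- [2e 61 2e 23]
D5: mem[0x0e..0x0f] <- [23 d7]
query mem[0x1f]=0x63, mem[0x05]=0xbb, mem[0x08]=0x2e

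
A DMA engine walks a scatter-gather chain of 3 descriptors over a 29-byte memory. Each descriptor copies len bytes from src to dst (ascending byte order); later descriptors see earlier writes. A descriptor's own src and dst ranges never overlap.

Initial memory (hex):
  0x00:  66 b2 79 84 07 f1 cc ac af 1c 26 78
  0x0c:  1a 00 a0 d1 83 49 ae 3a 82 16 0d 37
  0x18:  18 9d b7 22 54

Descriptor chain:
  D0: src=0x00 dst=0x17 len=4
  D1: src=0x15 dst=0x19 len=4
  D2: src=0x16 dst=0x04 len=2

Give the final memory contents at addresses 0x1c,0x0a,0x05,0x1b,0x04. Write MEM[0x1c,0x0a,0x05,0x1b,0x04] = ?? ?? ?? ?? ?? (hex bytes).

MEM[0x1c,0x0a,0x05,0x1b,0x04] = b2 26 66 66 0d

#0 dst[0x17+4] := {0x66,0xb2,0x79,0x84}
#1 dst[0x19+4] := {0x16,0x0d,0x66,0xb2}
#2 dst[0x04+2] := {0x0d,0x66}
query mem[0x1c]=0xb2, mem[0x0a]=0x26, mem[0x05]=0x66, mem[0x1b]=0x66, mem[0x04]=0x0d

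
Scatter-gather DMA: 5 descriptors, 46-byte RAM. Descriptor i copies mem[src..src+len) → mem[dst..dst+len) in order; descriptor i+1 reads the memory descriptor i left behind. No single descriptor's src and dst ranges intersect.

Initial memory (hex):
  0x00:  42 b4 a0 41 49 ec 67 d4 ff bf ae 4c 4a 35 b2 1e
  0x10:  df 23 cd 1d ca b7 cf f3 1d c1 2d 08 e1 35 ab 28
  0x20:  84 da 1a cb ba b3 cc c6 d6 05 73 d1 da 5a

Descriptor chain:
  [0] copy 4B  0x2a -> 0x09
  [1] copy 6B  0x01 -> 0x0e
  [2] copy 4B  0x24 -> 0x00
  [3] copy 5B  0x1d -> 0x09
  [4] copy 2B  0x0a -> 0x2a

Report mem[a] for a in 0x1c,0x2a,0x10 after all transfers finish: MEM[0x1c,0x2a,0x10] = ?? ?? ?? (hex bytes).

  after D0: wrote 4B at 0x09 = 73d1da5a
  after D1: wrote 6B at 0x0e = b4a04149ec67
  after D2: wrote 4B at 0x00 = bab3ccc6
  after D3: wrote 5B at 0x09 = 35ab2884da
  after D4: wrote 2B at 0x2a = ab28
query mem[0x1c]=0xe1, mem[0x2a]=0xab, mem[0x10]=0x41

MEM[0x1c,0x2a,0x10] = e1 ab 41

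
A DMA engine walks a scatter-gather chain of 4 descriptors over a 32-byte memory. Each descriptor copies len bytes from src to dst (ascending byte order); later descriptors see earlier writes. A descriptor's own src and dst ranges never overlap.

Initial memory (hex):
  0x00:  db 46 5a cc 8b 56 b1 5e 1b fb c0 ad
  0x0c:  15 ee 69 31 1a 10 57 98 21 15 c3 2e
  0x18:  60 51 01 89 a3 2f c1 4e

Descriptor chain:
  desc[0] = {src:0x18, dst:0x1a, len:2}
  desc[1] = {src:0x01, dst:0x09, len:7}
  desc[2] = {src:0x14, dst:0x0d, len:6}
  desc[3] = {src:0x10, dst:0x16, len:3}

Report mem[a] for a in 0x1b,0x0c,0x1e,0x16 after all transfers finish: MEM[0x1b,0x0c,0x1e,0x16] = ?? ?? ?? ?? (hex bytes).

MEM[0x1b,0x0c,0x1e,0x16] = 51 8b c1 2e

D0: mem[0x1a..0x1b] <- [60 51]
D1: mem[0x09..0x0f] <- [46 5a cc 8b 56 b1 5e]
D2: mem[0x0d..0x12] <- [21 15 c3 2e 60 51]
D3: mem[0x16..0x18] <- [2e 60 51]
query mem[0x1b]=0x51, mem[0x0c]=0x8b, mem[0x1e]=0xc1, mem[0x16]=0x2e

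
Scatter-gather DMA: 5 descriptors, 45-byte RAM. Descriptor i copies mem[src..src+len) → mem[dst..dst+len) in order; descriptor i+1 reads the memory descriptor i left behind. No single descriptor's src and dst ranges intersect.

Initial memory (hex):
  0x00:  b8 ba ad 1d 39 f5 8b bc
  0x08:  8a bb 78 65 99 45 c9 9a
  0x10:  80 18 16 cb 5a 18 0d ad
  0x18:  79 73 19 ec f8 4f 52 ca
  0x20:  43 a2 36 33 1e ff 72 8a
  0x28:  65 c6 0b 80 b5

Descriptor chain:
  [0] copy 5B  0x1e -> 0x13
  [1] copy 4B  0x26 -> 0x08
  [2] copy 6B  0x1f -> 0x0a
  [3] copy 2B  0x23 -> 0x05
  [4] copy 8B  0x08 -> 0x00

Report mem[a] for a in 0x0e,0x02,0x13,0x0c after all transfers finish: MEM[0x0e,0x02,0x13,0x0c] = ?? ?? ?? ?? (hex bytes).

#0 dst[0x13+5] := {0x52,0xca,0x43,0xa2,0x36}
#1 dst[0x08+4] := {0x72,0x8a,0x65,0xc6}
#2 dst[0x0a+6] := {0xca,0x43,0xa2,0x36,0x33,0x1e}
#3 dst[0x05+2] := {0x33,0x1e}
#4 dst[0x00+8] := {0x72,0x8a,0xca,0x43,0xa2,0x36,0x33,0x1e}
query mem[0x0e]=0x33, mem[0x02]=0xca, mem[0x13]=0x52, mem[0x0c]=0xa2

MEM[0x0e,0x02,0x13,0x0c] = 33 ca 52 a2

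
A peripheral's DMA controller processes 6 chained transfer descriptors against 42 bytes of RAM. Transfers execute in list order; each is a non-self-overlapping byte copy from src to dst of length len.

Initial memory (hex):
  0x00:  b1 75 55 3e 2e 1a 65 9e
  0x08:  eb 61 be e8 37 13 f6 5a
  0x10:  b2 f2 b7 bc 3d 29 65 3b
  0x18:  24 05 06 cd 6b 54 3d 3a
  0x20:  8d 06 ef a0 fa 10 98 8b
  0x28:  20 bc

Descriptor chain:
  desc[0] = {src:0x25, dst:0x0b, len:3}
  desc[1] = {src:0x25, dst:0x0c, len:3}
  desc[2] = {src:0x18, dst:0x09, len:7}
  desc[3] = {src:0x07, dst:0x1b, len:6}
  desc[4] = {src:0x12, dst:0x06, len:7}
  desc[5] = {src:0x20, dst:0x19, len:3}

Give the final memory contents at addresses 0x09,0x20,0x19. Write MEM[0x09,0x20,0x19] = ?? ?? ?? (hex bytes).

MEM[0x09,0x20,0x19] = 29 cd cd

D0: mem[0x0b..0x0d] <- [10 98 8b]
D1: mem[0x0c..0x0e] <- [10 98 8b]
D2: mem[0x09..0x0f] <- [24 05 06 cd 6b 54 3d]
D3: mem[0x1b..0x20] <- [9e eb 24 05 06 cd]
D4: mem[0x06..0x0c] <- [b7 bc 3d 29 65 3b 24]
D5: mem[0x19..0x1b] <- [cd 06 ef]
query mem[0x09]=0x29, mem[0x20]=0xcd, mem[0x19]=0xcd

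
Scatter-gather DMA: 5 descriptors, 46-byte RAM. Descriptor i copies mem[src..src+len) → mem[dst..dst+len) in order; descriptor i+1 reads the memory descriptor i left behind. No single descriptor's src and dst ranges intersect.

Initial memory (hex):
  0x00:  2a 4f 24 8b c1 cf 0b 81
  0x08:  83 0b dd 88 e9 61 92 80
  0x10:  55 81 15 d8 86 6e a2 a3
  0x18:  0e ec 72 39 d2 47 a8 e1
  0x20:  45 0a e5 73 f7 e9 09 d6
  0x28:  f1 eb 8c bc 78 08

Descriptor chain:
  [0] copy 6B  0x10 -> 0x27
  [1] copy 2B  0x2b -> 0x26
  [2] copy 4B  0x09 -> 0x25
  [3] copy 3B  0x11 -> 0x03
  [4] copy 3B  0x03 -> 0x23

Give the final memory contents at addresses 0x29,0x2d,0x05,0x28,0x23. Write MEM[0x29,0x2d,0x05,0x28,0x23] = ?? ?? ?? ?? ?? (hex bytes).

  after D0: wrote 6B at 0x27 = 558115d8866e
  after D1: wrote 2B at 0x26 = 866e
  after D2: wrote 4B at 0x25 = 0bdd88e9
  after D3: wrote 3B at 0x03 = 8115d8
  after D4: wrote 3B at 0x23 = 8115d8
query mem[0x29]=0x15, mem[0x2d]=0x08, mem[0x05]=0xd8, mem[0x28]=0xe9, mem[0x23]=0x81

MEM[0x29,0x2d,0x05,0x28,0x23] = 15 08 d8 e9 81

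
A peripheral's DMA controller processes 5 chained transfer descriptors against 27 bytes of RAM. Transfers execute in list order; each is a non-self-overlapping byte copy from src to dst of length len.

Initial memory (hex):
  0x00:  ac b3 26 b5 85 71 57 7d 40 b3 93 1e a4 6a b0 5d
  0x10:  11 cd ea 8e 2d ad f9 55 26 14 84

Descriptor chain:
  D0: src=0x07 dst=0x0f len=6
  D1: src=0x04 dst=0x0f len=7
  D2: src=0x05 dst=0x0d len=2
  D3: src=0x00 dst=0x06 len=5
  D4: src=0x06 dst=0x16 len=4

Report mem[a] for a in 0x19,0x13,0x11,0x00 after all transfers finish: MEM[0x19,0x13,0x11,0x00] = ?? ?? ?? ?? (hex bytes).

MEM[0x19,0x13,0x11,0x00] = b5 40 57 ac

D0: mem[0x0f..0x14] <- [7d 40 b3 93 1e a4]
D1: mem[0x0f..0x15] <- [85 71 57 7d 40 b3 93]
D2: mem[0x0d..0x0e] <- [71 57]
D3: mem[0x06..0x0a] <- [ac b3 26 b5 85]
D4: mem[0x16..0x19] <- [ac b3 26 b5]
query mem[0x19]=0xb5, mem[0x13]=0x40, mem[0x11]=0x57, mem[0x00]=0xac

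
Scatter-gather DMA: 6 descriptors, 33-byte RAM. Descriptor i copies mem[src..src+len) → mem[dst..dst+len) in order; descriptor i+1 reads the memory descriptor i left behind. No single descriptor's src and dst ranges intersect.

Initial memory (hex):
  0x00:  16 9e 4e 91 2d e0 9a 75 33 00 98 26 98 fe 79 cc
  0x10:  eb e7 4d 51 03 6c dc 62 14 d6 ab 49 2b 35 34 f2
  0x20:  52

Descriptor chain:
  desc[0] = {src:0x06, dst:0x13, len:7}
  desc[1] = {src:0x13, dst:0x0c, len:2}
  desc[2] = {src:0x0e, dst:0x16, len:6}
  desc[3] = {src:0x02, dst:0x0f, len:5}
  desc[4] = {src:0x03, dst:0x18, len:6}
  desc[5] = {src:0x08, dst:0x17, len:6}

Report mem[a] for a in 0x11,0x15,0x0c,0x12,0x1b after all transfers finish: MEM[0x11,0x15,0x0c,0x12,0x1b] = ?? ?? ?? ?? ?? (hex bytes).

MEM[0x11,0x15,0x0c,0x12,0x1b] = 2d 33 9a e0 9a

#0 dst[0x13+7] := {0x9a,0x75,0x33,0x00,0x98,0x26,0x98}
#1 dst[0x0c+2] := {0x9a,0x75}
#2 dst[0x16+6] := {0x79,0xcc,0xeb,0xe7,0x4d,0x9a}
#3 dst[0x0f+5] := {0x4e,0x91,0x2d,0xe0,0x9a}
#4 dst[0x18+6] := {0x91,0x2d,0xe0,0x9a,0x75,0x33}
#5 dst[0x17+6] := {0x33,0x00,0x98,0x26,0x9a,0x75}
query mem[0x11]=0x2d, mem[0x15]=0x33, mem[0x0c]=0x9a, mem[0x12]=0xe0, mem[0x1b]=0x9a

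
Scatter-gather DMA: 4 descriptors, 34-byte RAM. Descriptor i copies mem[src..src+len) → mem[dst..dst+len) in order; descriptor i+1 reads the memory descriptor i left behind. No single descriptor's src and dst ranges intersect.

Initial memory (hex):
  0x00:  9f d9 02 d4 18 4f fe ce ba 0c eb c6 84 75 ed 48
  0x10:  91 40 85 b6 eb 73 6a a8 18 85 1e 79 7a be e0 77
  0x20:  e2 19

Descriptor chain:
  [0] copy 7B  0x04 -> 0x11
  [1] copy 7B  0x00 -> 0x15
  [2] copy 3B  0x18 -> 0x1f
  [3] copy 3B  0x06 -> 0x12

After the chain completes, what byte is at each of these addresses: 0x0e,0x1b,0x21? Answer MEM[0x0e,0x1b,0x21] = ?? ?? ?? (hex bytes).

MEM[0x0e,0x1b,0x21] = ed fe 4f

[0] 0x04->0x11 len=7 : 18 4f fe ce ba 0c eb
[1] 0x00->0x15 len=7 : 9f d9 02 d4 18 4f fe
[2] 0x18->0x1f len=3 : d4 18 4f
[3] 0x06->0x12 len=3 : fe ce ba
query mem[0x0e]=0xed, mem[0x1b]=0xfe, mem[0x21]=0x4f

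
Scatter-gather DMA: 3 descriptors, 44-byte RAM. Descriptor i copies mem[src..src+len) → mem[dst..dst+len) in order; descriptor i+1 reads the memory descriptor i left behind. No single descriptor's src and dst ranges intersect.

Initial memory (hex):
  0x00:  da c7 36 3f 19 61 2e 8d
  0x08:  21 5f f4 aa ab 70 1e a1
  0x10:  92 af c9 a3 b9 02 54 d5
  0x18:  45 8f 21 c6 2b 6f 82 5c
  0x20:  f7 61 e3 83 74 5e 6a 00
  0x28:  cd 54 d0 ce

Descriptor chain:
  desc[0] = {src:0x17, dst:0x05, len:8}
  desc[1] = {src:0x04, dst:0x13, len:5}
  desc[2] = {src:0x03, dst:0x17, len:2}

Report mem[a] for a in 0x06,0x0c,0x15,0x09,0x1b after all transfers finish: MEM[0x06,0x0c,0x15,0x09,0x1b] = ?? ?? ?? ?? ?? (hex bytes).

MEM[0x06,0x0c,0x15,0x09,0x1b] = 45 82 45 c6 c6

  after D0: wrote 8B at 0x05 = d5458f21c62b6f82
  after D1: wrote 5B at 0x13 = 19d5458f21
  after D2: wrote 2B at 0x17 = 3f19
query mem[0x06]=0x45, mem[0x0c]=0x82, mem[0x15]=0x45, mem[0x09]=0xc6, mem[0x1b]=0xc6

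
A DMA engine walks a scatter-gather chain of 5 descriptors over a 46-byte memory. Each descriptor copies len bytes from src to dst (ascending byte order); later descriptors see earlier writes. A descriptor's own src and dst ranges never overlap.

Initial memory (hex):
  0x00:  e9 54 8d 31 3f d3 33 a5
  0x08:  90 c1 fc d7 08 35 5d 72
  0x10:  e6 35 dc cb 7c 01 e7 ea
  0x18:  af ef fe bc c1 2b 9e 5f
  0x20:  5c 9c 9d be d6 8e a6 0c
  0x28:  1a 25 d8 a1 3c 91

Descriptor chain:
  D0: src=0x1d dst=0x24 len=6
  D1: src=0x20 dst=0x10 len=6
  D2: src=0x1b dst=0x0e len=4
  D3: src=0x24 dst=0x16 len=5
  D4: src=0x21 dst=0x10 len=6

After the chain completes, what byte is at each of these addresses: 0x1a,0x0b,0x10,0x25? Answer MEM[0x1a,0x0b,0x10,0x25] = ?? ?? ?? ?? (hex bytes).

MEM[0x1a,0x0b,0x10,0x25] = 9c d7 9c 9e

  after D0: wrote 6B at 0x24 = 2b9e5f5c9c9d
  after D1: wrote 6B at 0x10 = 5c9c9dbe2b9e
  after D2: wrote 4B at 0x0e = bcc12b9e
  after D3: wrote 5B at 0x16 = 2b9e5f5c9c
  after D4: wrote 6B at 0x10 = 9c9dbe2b9e5f
query mem[0x1a]=0x9c, mem[0x0b]=0xd7, mem[0x10]=0x9c, mem[0x25]=0x9e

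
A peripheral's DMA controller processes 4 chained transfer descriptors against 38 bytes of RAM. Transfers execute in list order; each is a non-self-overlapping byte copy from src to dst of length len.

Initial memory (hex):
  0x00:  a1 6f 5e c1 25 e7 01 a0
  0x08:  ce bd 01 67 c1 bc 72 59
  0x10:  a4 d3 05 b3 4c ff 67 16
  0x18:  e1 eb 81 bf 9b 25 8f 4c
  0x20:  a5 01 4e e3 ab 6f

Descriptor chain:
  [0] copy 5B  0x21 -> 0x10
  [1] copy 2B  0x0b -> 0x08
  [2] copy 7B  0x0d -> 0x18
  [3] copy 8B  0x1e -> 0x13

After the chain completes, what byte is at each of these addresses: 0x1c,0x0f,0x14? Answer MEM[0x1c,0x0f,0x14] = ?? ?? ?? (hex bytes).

MEM[0x1c,0x0f,0x14] = 4e 59 4c

  after D0: wrote 5B at 0x10 = 014ee3ab6f
  after D1: wrote 2B at 0x08 = 67c1
  after D2: wrote 7B at 0x18 = bc7259014ee3ab
  after D3: wrote 8B at 0x13 = ab4ca5014ee3ab6f
query mem[0x1c]=0x4e, mem[0x0f]=0x59, mem[0x14]=0x4c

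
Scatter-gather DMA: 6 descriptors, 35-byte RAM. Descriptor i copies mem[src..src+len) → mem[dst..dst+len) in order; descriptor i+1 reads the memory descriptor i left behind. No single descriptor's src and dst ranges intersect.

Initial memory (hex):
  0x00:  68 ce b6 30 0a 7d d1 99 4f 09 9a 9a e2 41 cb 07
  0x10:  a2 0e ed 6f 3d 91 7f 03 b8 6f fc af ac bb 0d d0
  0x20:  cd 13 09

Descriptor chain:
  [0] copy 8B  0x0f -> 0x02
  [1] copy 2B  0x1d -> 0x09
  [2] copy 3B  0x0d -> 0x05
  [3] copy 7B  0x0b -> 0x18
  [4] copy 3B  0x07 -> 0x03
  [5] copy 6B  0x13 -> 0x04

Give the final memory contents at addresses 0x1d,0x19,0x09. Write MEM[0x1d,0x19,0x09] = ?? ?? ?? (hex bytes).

MEM[0x1d,0x19,0x09] = a2 e2 9a

[0] 0x0f->0x02 len=8 : 07 a2 0e ed 6f 3d 91 7f
[1] 0x1d->0x09 len=2 : bb 0d
[2] 0x0d->0x05 len=3 : 41 cb 07
[3] 0x0b->0x18 len=7 : 9a e2 41 cb 07 a2 0e
[4] 0x07->0x03 len=3 : 07 91 bb
[5] 0x13->0x04 len=6 : 6f 3d 91 7f 03 9a
query mem[0x1d]=0xa2, mem[0x19]=0xe2, mem[0x09]=0x9a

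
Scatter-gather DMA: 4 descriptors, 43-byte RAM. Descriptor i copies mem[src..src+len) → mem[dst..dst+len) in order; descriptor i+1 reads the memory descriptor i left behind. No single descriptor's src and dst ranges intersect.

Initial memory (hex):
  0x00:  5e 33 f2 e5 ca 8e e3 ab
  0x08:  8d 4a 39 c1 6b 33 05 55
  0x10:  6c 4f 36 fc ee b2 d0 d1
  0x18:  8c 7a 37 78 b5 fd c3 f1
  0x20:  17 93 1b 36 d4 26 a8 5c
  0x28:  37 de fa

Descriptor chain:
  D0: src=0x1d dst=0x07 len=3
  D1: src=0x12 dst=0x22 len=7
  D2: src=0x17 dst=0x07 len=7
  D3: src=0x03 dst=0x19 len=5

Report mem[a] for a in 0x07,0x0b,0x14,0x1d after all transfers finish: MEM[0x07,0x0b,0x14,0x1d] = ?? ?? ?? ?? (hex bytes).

#0 dst[0x07+3] := {0xfd,0xc3,0xf1}
#1 dst[0x22+7] := {0x36,0xfc,0xee,0xb2,0xd0,0xd1,0x8c}
#2 dst[0x07+7] := {0xd1,0x8c,0x7a,0x37,0x78,0xb5,0xfd}
#3 dst[0x19+5] := {0xe5,0xca,0x8e,0xe3,0xd1}
query mem[0x07]=0xd1, mem[0x0b]=0x78, mem[0x14]=0xee, mem[0x1d]=0xd1

MEM[0x07,0x0b,0x14,0x1d] = d1 78 ee d1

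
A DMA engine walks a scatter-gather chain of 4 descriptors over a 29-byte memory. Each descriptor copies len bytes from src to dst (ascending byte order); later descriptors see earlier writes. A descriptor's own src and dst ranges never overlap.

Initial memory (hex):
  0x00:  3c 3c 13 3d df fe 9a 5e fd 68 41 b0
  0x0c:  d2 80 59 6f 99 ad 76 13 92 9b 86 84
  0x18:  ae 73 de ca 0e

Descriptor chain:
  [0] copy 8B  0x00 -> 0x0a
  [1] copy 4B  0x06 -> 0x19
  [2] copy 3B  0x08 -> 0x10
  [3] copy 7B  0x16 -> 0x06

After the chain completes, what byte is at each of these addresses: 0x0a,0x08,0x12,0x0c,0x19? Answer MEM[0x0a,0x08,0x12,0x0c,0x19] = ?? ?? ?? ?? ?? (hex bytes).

MEM[0x0a,0x08,0x12,0x0c,0x19] = 5e ae 3c 68 9a

  after D0: wrote 8B at 0x0a = 3c3c133ddffe9a5e
  after D1: wrote 4B at 0x19 = 9a5efd68
  after D2: wrote 3B at 0x10 = fd683c
  after D3: wrote 7B at 0x06 = 8684ae9a5efd68
query mem[0x0a]=0x5e, mem[0x08]=0xae, mem[0x12]=0x3c, mem[0x0c]=0x68, mem[0x19]=0x9a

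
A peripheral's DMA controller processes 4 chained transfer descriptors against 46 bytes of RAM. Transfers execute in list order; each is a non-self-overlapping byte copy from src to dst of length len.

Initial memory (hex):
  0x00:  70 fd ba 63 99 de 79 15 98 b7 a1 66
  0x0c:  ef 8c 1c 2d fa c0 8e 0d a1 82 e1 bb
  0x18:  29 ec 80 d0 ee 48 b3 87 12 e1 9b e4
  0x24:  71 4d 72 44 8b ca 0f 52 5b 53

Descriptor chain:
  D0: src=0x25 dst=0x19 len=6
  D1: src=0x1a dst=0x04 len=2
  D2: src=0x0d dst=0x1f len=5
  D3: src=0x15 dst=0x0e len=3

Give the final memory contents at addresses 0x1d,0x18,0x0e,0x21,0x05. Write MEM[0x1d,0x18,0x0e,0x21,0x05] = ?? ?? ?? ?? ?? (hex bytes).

[0] 0x25->0x19 len=6 : 4d 72 44 8b ca 0f
[1] 0x1a->0x04 len=2 : 72 44
[2] 0x0d->0x1f len=5 : 8c 1c 2d fa c0
[3] 0x15->0x0e len=3 : 82 e1 bb
query mem[0x1d]=0xca, mem[0x18]=0x29, mem[0x0e]=0x82, mem[0x21]=0x2d, mem[0x05]=0x44

MEM[0x1d,0x18,0x0e,0x21,0x05] = ca 29 82 2d 44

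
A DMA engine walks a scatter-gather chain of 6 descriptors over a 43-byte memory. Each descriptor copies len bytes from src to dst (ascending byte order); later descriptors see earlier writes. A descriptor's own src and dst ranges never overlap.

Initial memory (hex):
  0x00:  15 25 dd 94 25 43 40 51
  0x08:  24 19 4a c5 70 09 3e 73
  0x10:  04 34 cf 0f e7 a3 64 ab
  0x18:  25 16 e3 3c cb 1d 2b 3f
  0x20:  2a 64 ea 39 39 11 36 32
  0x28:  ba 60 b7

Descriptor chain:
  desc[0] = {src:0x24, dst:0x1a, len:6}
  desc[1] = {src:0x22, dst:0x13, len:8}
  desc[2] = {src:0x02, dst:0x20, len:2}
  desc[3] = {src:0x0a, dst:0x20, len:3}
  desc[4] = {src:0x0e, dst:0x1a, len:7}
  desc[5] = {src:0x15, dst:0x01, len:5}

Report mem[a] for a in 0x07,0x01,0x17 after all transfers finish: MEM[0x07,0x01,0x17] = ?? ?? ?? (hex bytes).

MEM[0x07,0x01,0x17] = 51 39 36

D0: mem[0x1a..0x1f] <- [39 11 36 32 ba 60]
D1: mem[0x13..0x1a] <- [ea 39 39 11 36 32 ba 60]
D2: mem[0x20..0x21] <- [dd 94]
D3: mem[0x20..0x22] <- [4a c5 70]
D4: mem[0x1a..0x20] <- [3e 73 04 34 cf ea 39]
D5: mem[0x01..0x05] <- [39 11 36 32 ba]
query mem[0x07]=0x51, mem[0x01]=0x39, mem[0x17]=0x36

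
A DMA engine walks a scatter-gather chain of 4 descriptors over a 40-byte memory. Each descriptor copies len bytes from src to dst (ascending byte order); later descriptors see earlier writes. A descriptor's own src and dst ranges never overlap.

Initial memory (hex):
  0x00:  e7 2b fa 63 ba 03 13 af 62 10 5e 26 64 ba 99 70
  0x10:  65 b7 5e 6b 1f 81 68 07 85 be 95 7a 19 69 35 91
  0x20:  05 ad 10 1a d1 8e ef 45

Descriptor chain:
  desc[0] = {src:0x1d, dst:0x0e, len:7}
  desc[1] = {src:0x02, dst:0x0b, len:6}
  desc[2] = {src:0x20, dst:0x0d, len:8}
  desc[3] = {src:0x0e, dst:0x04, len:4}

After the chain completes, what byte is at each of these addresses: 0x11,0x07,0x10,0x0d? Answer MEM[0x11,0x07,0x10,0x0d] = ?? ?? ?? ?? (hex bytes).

MEM[0x11,0x07,0x10,0x0d] = d1 d1 1a 05

  after D0: wrote 7B at 0x0e = 69359105ad101a
  after D1: wrote 6B at 0x0b = fa63ba0313af
  after D2: wrote 8B at 0x0d = 05ad101ad18eef45
  after D3: wrote 4B at 0x04 = ad101ad1
query mem[0x11]=0xd1, mem[0x07]=0xd1, mem[0x10]=0x1a, mem[0x0d]=0x05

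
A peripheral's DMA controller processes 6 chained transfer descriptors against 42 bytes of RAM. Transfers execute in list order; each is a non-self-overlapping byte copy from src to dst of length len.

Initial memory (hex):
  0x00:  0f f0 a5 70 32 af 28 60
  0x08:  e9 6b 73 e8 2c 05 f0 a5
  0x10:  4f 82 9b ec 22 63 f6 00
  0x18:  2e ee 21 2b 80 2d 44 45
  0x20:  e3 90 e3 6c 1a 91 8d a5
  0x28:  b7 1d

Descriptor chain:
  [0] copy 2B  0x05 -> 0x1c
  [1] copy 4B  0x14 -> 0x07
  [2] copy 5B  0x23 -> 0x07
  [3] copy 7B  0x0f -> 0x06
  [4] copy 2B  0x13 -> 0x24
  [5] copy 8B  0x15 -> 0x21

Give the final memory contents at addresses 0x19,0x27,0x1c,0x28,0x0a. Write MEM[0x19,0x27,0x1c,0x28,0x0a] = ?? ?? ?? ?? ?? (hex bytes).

MEM[0x19,0x27,0x1c,0x28,0x0a] = ee 2b af af ec

D0: mem[0x1c..0x1d] <- [af 28]
D1: mem[0x07..0x0a] <- [22 63 f6 00]
D2: mem[0x07..0x0b] <- [6c 1a 91 8d a5]
D3: mem[0x06..0x0c] <- [a5 4f 82 9b ec 22 63]
D4: mem[0x24..0x25] <- [ec 22]
D5: mem[0x21..0x28] <- [63 f6 00 2e ee 21 2b af]
query mem[0x19]=0xee, mem[0x27]=0x2b, mem[0x1c]=0xaf, mem[0x28]=0xaf, mem[0x0a]=0xec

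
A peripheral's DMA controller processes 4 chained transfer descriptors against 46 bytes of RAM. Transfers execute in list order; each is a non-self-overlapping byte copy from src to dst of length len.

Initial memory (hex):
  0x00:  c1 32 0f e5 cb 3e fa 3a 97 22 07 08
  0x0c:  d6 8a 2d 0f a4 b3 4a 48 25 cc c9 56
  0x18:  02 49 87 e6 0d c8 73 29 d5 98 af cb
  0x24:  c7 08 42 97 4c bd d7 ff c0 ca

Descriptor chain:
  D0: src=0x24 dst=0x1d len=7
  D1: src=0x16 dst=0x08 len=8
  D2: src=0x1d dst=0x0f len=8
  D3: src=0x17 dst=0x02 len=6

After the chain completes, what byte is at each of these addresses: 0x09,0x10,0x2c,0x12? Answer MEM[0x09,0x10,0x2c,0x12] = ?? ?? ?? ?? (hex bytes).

MEM[0x09,0x10,0x2c,0x12] = 56 08 c0 97

[0] 0x24->0x1d len=7 : c7 08 42 97 4c bd d7
[1] 0x16->0x08 len=8 : c9 56 02 49 87 e6 0d c7
[2] 0x1d->0x0f len=8 : c7 08 42 97 4c bd d7 c7
[3] 0x17->0x02 len=6 : 56 02 49 87 e6 0d
query mem[0x09]=0x56, mem[0x10]=0x08, mem[0x2c]=0xc0, mem[0x12]=0x97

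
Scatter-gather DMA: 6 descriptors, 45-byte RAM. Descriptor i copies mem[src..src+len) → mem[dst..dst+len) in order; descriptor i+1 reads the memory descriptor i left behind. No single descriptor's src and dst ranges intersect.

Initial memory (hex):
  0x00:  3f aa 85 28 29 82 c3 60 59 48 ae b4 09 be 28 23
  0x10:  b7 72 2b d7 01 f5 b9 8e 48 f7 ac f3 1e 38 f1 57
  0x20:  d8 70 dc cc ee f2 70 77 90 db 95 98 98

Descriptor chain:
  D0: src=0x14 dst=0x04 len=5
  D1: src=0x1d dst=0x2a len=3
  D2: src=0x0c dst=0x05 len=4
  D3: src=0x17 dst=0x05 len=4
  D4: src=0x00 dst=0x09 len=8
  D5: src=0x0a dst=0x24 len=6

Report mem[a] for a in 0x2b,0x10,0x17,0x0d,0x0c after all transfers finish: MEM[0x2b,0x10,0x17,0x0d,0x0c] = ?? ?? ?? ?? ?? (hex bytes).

D0: mem[0x04..0x08] <- [01 f5 b9 8e 48]
D1: mem[0x2a..0x2c] <- [38 f1 57]
D2: mem[0x05..0x08] <- [09 be 28 23]
D3: mem[0x05..0x08] <- [8e 48 f7 ac]
D4: mem[0x09..0x10] <- [3f aa 85 28 01 8e 48 f7]
D5: mem[0x24..0x29] <- [aa 85 28 01 8e 48]
query mem[0x2b]=0xf1, mem[0x10]=0xf7, mem[0x17]=0x8e, mem[0x0d]=0x01, mem[0x0c]=0x28

MEM[0x2b,0x10,0x17,0x0d,0x0c] = f1 f7 8e 01 28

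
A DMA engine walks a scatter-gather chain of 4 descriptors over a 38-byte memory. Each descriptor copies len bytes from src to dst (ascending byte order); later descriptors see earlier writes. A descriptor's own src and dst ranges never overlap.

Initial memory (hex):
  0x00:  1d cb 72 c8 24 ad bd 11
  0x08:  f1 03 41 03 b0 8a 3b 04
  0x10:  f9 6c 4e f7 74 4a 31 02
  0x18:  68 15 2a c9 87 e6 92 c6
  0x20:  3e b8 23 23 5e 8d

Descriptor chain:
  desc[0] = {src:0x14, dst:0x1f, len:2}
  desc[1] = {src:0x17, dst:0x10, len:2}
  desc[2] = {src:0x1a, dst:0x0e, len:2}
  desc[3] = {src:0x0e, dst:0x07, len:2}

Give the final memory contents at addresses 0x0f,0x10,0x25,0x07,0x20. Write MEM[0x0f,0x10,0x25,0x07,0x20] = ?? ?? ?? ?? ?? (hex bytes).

MEM[0x0f,0x10,0x25,0x07,0x20] = c9 02 8d 2a 4a

D0: mem[0x1f..0x20] <- [74 4a]
D1: mem[0x10..0x11] <- [02 68]
D2: mem[0x0e..0x0f] <- [2a c9]
D3: mem[0x07..0x08] <- [2a c9]
query mem[0x0f]=0xc9, mem[0x10]=0x02, mem[0x25]=0x8d, mem[0x07]=0x2a, mem[0x20]=0x4a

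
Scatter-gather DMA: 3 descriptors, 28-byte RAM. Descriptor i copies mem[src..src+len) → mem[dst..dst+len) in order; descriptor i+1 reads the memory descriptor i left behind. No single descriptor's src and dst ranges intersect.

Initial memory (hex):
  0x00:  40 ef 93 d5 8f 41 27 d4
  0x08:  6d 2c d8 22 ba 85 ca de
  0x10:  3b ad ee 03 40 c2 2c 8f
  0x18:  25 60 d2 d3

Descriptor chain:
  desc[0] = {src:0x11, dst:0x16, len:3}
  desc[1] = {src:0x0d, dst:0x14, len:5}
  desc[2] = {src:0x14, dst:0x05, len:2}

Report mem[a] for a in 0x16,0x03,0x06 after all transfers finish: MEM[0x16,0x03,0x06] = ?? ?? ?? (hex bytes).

MEM[0x16,0x03,0x06] = de d5 ca

D0: mem[0x16..0x18] <- [ad ee 03]
D1: mem[0x14..0x18] <- [85 ca de 3b ad]
D2: mem[0x05..0x06] <- [85 ca]
query mem[0x16]=0xde, mem[0x03]=0xd5, mem[0x06]=0xca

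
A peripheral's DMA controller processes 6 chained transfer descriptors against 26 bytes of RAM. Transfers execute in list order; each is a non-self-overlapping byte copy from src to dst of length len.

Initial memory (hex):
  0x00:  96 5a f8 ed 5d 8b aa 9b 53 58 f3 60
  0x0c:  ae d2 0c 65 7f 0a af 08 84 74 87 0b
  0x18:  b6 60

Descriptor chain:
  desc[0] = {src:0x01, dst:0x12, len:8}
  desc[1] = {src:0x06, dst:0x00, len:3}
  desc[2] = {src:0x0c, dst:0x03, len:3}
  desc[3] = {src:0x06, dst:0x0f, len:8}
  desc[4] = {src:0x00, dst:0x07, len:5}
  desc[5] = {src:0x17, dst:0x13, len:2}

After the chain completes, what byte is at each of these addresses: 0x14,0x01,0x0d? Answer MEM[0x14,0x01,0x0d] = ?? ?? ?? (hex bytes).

[0] 0x01->0x12 len=8 : 5a f8 ed 5d 8b aa 9b 53
[1] 0x06->0x00 len=3 : aa 9b 53
[2] 0x0c->0x03 len=3 : ae d2 0c
[3] 0x06->0x0f len=8 : aa 9b 53 58 f3 60 ae d2
[4] 0x00->0x07 len=5 : aa 9b 53 ae d2
[5] 0x17->0x13 len=2 : aa 9b
query mem[0x14]=0x9b, mem[0x01]=0x9b, mem[0x0d]=0xd2

MEM[0x14,0x01,0x0d] = 9b 9b d2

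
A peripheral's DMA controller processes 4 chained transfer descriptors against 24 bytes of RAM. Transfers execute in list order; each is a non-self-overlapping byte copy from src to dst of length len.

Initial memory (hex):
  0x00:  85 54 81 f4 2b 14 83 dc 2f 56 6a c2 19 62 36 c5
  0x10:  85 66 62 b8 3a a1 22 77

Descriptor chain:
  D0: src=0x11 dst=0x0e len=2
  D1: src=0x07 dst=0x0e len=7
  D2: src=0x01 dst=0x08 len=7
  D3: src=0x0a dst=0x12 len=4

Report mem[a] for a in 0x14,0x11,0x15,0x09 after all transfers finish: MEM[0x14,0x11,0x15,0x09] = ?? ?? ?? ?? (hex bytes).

MEM[0x14,0x11,0x15,0x09] = 14 6a 83 81

D0: mem[0x0e..0x0f] <- [66 62]
D1: mem[0x0e..0x14] <- [dc 2f 56 6a c2 19 62]
D2: mem[0x08..0x0e] <- [54 81 f4 2b 14 83 dc]
D3: mem[0x12..0x15] <- [f4 2b 14 83]
query mem[0x14]=0x14, mem[0x11]=0x6a, mem[0x15]=0x83, mem[0x09]=0x81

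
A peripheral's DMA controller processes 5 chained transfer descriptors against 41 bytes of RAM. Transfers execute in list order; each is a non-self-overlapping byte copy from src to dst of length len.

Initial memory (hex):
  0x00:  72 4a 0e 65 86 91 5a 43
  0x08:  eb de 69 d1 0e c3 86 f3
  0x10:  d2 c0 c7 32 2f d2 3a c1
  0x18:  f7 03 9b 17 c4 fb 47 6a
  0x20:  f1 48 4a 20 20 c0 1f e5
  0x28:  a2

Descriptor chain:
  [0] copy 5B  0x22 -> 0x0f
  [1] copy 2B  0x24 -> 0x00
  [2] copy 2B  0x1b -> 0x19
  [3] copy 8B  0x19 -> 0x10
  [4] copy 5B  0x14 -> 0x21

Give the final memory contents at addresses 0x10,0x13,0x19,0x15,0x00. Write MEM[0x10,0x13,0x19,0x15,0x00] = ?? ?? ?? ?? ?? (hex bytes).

  after D0: wrote 5B at 0x0f = 4a2020c01f
  after D1: wrote 2B at 0x00 = 20c0
  after D2: wrote 2B at 0x19 = 17c4
  after D3: wrote 8B at 0x10 = 17c417c4fb476af1
  after D4: wrote 5B at 0x21 = fb476af1f7
query mem[0x10]=0x17, mem[0x13]=0xc4, mem[0x19]=0x17, mem[0x15]=0x47, mem[0x00]=0x20

MEM[0x10,0x13,0x19,0x15,0x00] = 17 c4 17 47 20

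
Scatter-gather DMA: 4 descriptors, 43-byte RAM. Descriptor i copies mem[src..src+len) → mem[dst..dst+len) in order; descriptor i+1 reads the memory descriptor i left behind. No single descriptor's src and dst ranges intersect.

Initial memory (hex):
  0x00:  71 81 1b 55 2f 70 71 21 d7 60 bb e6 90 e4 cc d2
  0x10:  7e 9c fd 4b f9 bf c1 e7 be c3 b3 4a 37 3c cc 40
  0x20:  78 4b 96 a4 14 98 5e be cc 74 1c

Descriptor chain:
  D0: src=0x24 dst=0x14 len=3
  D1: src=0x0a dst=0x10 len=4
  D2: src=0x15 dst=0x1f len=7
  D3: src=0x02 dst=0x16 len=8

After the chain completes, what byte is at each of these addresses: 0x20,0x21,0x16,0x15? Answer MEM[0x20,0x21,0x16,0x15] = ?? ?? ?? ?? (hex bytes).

[0] 0x24->0x14 len=3 : 14 98 5e
[1] 0x0a->0x10 len=4 : bb e6 90 e4
[2] 0x15->0x1f len=7 : 98 5e e7 be c3 b3 4a
[3] 0x02->0x16 len=8 : 1b 55 2f 70 71 21 d7 60
query mem[0x20]=0x5e, mem[0x21]=0xe7, mem[0x16]=0x1b, mem[0x15]=0x98

MEM[0x20,0x21,0x16,0x15] = 5e e7 1b 98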